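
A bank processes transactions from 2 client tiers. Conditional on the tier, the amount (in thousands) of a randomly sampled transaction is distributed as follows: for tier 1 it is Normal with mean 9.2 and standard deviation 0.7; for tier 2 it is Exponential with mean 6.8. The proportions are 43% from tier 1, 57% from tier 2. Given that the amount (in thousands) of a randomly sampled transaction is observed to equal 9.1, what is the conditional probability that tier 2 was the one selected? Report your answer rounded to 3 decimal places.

Likelihoods f(9.1 | ·): 1: 0.564132; 2: 0.0385747.
Posterior ∝ prior × likelihood. Numerator for 2: 0.57·0.0385747 = 0.0219876.
Normalizing constant: 0.43·0.564132 + 0.57·0.0385747 = 0.264564.
P(2 | observation) = 0.0219876 / 0.264564 = 0.0831087.

0.083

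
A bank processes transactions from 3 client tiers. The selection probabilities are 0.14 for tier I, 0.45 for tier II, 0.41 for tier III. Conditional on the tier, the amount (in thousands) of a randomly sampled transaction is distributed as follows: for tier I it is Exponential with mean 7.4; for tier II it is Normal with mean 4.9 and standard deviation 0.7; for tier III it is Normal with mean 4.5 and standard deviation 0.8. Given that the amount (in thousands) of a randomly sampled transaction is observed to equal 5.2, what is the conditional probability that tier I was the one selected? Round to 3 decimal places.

Likelihoods f(5.2 | ·): I: 0.066925; II: 0.51991; III: 0.340069.
Posterior ∝ prior × likelihood. Numerator for I: 0.14·0.066925 = 0.0093695.
Normalizing constant: 0.14·0.066925 + 0.45·0.51991 + 0.41·0.340069 = 0.382757.
P(I | observation) = 0.0093695 / 0.382757 = 0.024479.

0.024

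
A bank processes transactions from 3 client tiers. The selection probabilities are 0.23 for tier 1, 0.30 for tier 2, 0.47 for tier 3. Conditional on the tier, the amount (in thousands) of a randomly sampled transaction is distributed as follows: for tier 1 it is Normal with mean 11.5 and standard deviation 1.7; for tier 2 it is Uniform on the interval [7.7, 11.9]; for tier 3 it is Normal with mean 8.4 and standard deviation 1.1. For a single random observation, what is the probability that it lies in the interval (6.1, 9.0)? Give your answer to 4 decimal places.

Conditional on each tier, P(6.1 < X < 9.0): 1: 0.0699559; 2: 0.309524; 3: 0.689011.
By total probability, P(6.1 < X < 9.0) = 0.23·0.0699559 + 0.3·0.309524 + 0.47·0.689011 = 0.432782.

0.4328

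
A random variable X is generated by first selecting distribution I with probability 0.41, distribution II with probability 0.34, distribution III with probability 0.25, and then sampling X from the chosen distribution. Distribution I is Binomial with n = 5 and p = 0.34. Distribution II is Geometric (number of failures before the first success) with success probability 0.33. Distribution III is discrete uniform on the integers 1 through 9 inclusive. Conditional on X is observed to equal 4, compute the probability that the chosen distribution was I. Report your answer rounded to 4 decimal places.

Likelihoods P(X=4 | ·): I: 0.0440991; II: 0.0664987; III: 0.111111.
Posterior ∝ prior × likelihood. Numerator for I: 0.41·0.0440991 = 0.0180806.
Normalizing constant: 0.41·0.0440991 + 0.34·0.0664987 + 0.25·0.111111 = 0.068468.
P(I | observation) = 0.0180806 / 0.068468 = 0.264074.

0.2641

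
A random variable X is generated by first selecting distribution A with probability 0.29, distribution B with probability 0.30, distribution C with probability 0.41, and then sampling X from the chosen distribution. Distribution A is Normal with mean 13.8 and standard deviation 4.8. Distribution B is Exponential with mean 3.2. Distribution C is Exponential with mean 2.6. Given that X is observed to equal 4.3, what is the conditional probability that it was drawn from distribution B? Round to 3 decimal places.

Likelihoods f(4.3 | ·): A: 0.0117241; B: 0.0815205; C: 0.0735818.
Posterior ∝ prior × likelihood. Numerator for B: 0.3·0.0815205 = 0.0244561.
Normalizing constant: 0.29·0.0117241 + 0.3·0.0815205 + 0.41·0.0735818 = 0.0580247.
P(B | observation) = 0.0244561 / 0.0580247 = 0.421478.

0.421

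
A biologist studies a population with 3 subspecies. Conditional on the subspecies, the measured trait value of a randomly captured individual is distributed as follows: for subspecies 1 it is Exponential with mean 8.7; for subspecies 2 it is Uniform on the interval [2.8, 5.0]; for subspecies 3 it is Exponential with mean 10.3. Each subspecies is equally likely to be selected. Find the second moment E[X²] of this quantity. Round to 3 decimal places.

For each component E[X²] = Var + (mean)², giving 1: 151.38; 2: 15.6133; 3: 212.18.
Overall E[X²] = 0.333333·151.38 + 0.333333·15.6133 + 0.333333·212.18 = 126.391.

126.391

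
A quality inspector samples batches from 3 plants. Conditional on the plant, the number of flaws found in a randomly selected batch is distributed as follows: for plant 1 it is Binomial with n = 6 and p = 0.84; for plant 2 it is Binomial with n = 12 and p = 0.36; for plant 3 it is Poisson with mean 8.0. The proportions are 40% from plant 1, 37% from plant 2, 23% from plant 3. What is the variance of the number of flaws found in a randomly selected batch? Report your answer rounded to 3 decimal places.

5.221

Per component, 1: μ=5.04, E[X²]=26.208; 2: μ=4.32, E[X²]=21.4272; 3: μ=8, E[X²]=72.
E[X] = 0.4·5.04 + 0.37·4.32 + 0.23·8 = 5.4544.
E[X²] = 0.4·26.208 + 0.37·21.4272 + 0.23·72 = 34.9713.
Var(X) = E[X²] − (E[X])² = 34.9713 − 29.7505 = 5.22078.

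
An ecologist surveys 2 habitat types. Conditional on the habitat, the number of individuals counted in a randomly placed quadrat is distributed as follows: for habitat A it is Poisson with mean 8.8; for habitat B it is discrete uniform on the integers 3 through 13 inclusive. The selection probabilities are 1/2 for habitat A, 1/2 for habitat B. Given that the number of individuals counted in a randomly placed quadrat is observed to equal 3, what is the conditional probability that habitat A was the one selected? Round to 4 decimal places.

0.1585

Likelihoods P(X=3 | ·): A: 0.0171201; B: 0.0909091.
Posterior ∝ prior × likelihood. Numerator for A: 0.5·0.0171201 = 0.00856003.
Normalizing constant: 0.5·0.0171201 + 0.5·0.0909091 = 0.0540146.
P(A | observation) = 0.00856003 / 0.0540146 = 0.158476.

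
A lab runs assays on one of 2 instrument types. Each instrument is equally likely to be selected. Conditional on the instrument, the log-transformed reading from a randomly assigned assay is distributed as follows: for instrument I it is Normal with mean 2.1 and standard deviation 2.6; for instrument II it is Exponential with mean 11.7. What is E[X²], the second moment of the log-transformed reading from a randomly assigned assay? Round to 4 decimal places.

142.4750

For each component E[X²] = Var + (mean)², giving I: 11.17; II: 273.78.
Overall E[X²] = 0.5·11.17 + 0.5·273.78 = 142.475.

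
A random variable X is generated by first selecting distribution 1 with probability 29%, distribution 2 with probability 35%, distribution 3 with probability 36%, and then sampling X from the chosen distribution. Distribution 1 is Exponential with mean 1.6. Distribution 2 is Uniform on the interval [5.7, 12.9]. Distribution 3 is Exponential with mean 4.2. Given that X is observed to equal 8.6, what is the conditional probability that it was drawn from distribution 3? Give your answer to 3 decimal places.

0.183

Likelihoods f(8.6 | ·): 1: 0.00289432; 2: 0.138889; 3: 0.0307242.
Posterior ∝ prior × likelihood. Numerator for 3: 0.36·0.0307242 = 0.0110607.
Normalizing constant: 0.29·0.00289432 + 0.35·0.138889 + 0.36·0.0307242 = 0.0605112.
P(3 | observation) = 0.0110607 / 0.0605112 = 0.182788.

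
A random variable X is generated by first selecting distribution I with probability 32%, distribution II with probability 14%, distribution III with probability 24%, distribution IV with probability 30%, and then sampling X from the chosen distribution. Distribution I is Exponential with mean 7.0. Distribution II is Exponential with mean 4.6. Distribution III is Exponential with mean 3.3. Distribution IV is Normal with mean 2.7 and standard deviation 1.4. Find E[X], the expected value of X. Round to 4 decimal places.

Component means — I: 7; II: 4.6; III: 3.3; IV: 2.7.
E[X] = 0.32·7 + 0.14·4.6 + 0.24·3.3 + 0.3·2.7 = 4.486.

4.4860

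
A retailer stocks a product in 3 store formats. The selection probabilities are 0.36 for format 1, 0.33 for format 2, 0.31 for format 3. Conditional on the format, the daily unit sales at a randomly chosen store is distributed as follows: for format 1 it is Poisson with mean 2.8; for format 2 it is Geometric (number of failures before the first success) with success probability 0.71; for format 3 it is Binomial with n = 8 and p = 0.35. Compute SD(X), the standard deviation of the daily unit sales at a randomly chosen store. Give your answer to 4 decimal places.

Per component, 1: μ=2.8, E[X²]=10.64; 2: μ=0.408451, E[X²]=0.742115; 3: μ=2.8, E[X²]=9.66.
E[X] = 0.36·2.8 + 0.33·0.408451 + 0.31·2.8 = 2.01079.
E[X²] = 0.36·10.64 + 0.33·0.742115 + 0.31·9.66 = 7.0699.
Var(X) = E[X²] − (E[X])² = 7.0699 − 4.04327 = 3.02663.
SD(X) = √3.02663 = 1.73972.

1.7397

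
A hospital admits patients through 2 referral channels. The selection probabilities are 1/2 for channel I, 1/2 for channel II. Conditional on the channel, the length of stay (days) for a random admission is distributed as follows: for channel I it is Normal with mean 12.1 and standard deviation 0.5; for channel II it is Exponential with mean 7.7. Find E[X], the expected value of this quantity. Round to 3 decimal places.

9.900

Component means — I: 12.1; II: 7.7.
E[X] = 0.5·12.1 + 0.5·7.7 = 9.9.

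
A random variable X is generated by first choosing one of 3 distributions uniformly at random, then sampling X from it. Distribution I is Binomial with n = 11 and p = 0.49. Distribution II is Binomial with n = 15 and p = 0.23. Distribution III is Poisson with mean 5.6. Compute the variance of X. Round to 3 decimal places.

4.605

Per component, I: μ=5.39, E[X²]=31.801; II: μ=3.45, E[X²]=14.559; III: μ=5.6, E[X²]=36.96.
E[X] = 0.333333·5.39 + 0.333333·3.45 + 0.333333·5.6 = 4.81333.
E[X²] = 0.333333·31.801 + 0.333333·14.559 + 0.333333·36.96 = 27.7733.
Var(X) = E[X²] − (E[X])² = 27.7733 − 23.1682 = 4.60516.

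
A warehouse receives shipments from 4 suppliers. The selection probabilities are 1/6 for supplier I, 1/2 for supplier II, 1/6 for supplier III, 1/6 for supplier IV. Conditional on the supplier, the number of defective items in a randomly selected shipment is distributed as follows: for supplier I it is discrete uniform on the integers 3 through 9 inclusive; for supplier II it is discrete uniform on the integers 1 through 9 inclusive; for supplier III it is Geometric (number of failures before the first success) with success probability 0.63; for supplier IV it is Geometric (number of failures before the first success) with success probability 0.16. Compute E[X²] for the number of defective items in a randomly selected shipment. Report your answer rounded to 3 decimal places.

32.775

For each component E[X²] = Var + (mean)², giving I: 40; II: 31.6667; III: 1.27715; IV: 60.375.
Overall E[X²] = 0.166667·40 + 0.5·31.6667 + 0.166667·1.27715 + 0.166667·60.375 = 32.7754.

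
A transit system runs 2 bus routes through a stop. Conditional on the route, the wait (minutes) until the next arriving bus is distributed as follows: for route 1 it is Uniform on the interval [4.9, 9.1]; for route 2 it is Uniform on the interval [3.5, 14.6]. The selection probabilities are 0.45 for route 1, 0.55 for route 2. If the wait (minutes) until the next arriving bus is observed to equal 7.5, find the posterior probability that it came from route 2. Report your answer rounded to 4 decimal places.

Likelihoods f(7.5 | ·): 1: 0.238095; 2: 0.0900901.
Posterior ∝ prior × likelihood. Numerator for 2: 0.55·0.0900901 = 0.0495495.
Normalizing constant: 0.45·0.238095 + 0.55·0.0900901 = 0.156692.
P(2 | observation) = 0.0495495 / 0.156692 = 0.316222.

0.3162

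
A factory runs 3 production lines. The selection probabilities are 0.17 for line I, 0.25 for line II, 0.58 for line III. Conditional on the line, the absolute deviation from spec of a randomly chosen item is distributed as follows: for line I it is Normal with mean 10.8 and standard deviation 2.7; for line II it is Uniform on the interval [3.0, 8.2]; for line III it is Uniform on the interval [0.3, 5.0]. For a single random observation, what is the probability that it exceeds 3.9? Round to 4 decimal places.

Conditional on each line, P(X > 3.9): I: 0.994699; II: 0.826923; III: 0.234043.
By total probability, P(X > 3.9) = 0.17·0.994699 + 0.25·0.826923 + 0.58·0.234043 = 0.511574.

0.5116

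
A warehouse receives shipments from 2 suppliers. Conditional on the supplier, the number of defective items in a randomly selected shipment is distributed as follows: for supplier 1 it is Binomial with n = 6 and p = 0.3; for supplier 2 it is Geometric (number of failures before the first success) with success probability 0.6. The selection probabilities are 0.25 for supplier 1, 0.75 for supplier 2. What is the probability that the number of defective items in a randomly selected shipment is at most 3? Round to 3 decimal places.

Conditional on each supplier, P(X ≤ 3): 1: 0.92953; 2: 0.9744.
By total probability, P(X ≤ 3) = 0.25·0.92953 + 0.75·0.9744 = 0.963182.

0.963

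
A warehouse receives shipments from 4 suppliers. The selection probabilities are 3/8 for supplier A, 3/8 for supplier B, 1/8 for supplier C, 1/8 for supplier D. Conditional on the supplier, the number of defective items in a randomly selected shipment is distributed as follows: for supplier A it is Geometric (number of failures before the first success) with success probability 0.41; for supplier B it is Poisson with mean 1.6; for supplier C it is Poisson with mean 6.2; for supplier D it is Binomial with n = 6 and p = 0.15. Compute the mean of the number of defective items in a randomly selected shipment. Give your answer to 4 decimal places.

Component means — A: 1.43902; B: 1.6; C: 6.2; D: 0.9.
E[X] = 0.375·1.43902 + 0.375·1.6 + 0.125·6.2 + 0.125·0.9 = 2.02713.

2.0271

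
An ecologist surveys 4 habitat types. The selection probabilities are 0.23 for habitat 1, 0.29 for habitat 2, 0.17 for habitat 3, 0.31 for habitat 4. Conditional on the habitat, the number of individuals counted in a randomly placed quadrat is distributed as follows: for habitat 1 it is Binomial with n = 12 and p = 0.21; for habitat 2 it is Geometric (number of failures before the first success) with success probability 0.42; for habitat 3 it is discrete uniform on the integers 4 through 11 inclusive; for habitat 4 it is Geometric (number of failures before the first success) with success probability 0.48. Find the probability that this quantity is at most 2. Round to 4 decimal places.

0.6202

Conditional on each habitat, P(X ≤ 2): 1: 0.52317; 2: 0.804888; 3: 0; 4: 0.859392.
By total probability, P(X ≤ 2) = 0.23·0.52317 + 0.29·0.804888 + 0.17·0 + 0.31·0.859392 = 0.620158.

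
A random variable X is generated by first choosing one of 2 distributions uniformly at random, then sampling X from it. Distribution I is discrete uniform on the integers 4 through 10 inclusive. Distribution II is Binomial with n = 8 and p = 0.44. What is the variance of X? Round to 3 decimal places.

Per component, I: μ=7, E[X²]=53; II: μ=3.52, E[X²]=14.3616.
E[X] = 0.5·7 + 0.5·3.52 = 5.26.
E[X²] = 0.5·53 + 0.5·14.3616 = 33.6808.
Var(X) = E[X²] − (E[X])² = 33.6808 − 27.6676 = 6.0132.

6.013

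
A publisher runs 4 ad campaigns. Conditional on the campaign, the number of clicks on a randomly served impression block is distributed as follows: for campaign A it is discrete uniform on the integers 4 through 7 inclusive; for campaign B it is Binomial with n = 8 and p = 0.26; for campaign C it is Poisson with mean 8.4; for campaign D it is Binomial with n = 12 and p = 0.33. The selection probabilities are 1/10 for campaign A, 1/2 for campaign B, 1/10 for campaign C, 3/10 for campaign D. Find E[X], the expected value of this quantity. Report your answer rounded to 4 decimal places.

3.6180

Component means — A: 5.5; B: 2.08; C: 8.4; D: 3.96.
E[X] = 0.1·5.5 + 0.5·2.08 + 0.1·8.4 + 0.3·3.96 = 3.618.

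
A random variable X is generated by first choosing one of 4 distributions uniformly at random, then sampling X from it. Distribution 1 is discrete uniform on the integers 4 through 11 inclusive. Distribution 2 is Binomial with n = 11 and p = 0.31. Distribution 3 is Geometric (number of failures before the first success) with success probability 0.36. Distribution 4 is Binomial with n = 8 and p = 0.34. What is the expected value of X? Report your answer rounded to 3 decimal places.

Component means — 1: 7.5; 2: 3.41; 3: 1.77778; 4: 2.72.
E[X] = 0.25·7.5 + 0.25·3.41 + 0.25·1.77778 + 0.25·2.72 = 3.85194.

3.852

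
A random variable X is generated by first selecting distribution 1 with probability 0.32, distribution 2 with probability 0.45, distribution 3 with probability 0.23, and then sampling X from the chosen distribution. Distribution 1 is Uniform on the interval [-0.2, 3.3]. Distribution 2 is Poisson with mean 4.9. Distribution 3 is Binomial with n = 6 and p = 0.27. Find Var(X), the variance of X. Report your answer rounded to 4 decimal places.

5.5336

Per component, 1: μ=1.55, E[X²]=3.42333; 2: μ=4.9, E[X²]=28.91; 3: μ=1.62, E[X²]=3.807.
E[X] = 0.32·1.55 + 0.45·4.9 + 0.23·1.62 = 3.0736.
E[X²] = 0.32·3.42333 + 0.45·28.91 + 0.23·3.807 = 14.9806.
Var(X) = E[X²] − (E[X])² = 14.9806 − 9.44702 = 5.53356.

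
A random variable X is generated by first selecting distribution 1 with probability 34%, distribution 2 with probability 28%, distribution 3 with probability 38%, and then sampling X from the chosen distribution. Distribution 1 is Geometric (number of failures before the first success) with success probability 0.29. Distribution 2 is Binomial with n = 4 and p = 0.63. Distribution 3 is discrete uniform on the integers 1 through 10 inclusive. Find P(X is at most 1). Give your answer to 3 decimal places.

Conditional on each component, P(X ≤ 1): 1: 0.4959; 2: 0.146387; 3: 0.1.
By total probability, P(X ≤ 1) = 0.34·0.4959 + 0.28·0.146387 + 0.38·0.1 = 0.247594.

0.248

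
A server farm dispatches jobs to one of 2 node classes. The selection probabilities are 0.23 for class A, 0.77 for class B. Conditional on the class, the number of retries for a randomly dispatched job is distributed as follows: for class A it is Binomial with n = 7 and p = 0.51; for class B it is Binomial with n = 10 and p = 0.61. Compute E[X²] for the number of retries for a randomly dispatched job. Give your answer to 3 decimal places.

For each component E[X²] = Var + (mean)², giving A: 14.4942; B: 39.589.
Overall E[X²] = 0.23·14.4942 + 0.77·39.589 = 33.8172.

33.817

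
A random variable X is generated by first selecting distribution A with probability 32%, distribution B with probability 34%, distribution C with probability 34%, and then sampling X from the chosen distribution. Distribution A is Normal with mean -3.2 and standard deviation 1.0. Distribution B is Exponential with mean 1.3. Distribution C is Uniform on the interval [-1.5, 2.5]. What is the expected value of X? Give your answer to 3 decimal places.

Component means — A: -3.2; B: 1.3; C: 0.5.
E[X] = 0.32·-3.2 + 0.34·1.3 + 0.34·0.5 = -0.412.

-0.412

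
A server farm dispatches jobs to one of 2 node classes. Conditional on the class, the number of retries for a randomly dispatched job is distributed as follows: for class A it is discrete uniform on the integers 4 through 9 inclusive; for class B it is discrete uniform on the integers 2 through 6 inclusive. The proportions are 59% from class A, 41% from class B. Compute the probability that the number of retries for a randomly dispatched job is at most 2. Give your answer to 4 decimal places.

0.0820

Conditional on each class, P(X ≤ 2): A: 0; B: 0.2.
By total probability, P(X ≤ 2) = 0.59·0 + 0.41·0.2 = 0.082.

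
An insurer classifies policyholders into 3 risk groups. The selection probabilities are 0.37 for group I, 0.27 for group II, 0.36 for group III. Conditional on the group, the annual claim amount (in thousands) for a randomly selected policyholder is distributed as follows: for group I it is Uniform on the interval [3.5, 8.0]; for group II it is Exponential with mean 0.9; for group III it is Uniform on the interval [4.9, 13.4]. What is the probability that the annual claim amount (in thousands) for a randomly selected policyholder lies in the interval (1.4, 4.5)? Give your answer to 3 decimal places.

Conditional on each group, P(1.4 < X < 4.5): I: 0.222222; II: 0.204334; III: 0.
By total probability, P(1.4 < X < 4.5) = 0.37·0.222222 + 0.27·0.204334 + 0.36·0 = 0.137392.

0.137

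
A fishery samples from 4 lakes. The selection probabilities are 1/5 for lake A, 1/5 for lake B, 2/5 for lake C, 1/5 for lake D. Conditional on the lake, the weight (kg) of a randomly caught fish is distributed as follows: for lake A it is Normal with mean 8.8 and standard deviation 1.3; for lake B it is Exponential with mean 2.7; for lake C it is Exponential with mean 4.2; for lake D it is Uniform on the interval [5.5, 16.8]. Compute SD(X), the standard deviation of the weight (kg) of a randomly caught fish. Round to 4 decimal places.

Per component, A: μ=8.8, E[X²]=79.13; B: μ=2.7, E[X²]=14.58; C: μ=4.2, E[X²]=35.28; D: μ=11.15, E[X²]=134.963.
E[X] = 0.2·8.8 + 0.2·2.7 + 0.4·4.2 + 0.2·11.15 = 6.21.
E[X²] = 0.2·79.13 + 0.2·14.58 + 0.4·35.28 + 0.2·134.963 = 59.8467.
Var(X) = E[X²] − (E[X])² = 59.8467 − 38.5641 = 21.2826.
SD(X) = √21.2826 = 4.6133.

4.6133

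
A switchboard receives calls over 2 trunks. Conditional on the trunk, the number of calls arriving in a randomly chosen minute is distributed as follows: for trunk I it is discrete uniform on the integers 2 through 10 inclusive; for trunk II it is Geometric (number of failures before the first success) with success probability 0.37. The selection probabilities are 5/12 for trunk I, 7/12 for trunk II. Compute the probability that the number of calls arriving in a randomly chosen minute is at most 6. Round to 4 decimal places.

Conditional on each trunk, P(X ≤ 6): I: 0.555556; II: 0.96061.
By total probability, P(X ≤ 6) = 0.416667·0.555556 + 0.583333·0.96061 = 0.791837.

0.7918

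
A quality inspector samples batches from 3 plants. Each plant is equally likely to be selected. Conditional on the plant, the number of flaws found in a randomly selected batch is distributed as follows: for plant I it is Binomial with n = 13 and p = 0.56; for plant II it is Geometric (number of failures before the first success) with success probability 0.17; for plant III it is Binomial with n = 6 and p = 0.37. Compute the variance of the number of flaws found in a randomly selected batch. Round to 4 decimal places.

15.3783

Per component, I: μ=7.28, E[X²]=56.2016; II: μ=4.88235, E[X²]=52.5571; III: μ=2.22, E[X²]=6.327.
E[X] = 0.333333·7.28 + 0.333333·4.88235 + 0.333333·2.22 = 4.79412.
E[X²] = 0.333333·56.2016 + 0.333333·52.5571 + 0.333333·6.327 = 38.3619.
Var(X) = E[X²] − (E[X])² = 38.3619 − 22.9836 = 15.3783.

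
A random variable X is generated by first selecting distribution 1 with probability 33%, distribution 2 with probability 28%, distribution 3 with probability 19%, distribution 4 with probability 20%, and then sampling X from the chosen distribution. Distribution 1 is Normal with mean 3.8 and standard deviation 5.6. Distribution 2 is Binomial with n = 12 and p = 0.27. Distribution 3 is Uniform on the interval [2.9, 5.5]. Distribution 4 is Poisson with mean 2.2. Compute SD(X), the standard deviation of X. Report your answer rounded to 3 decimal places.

Per component, 1: μ=3.8, E[X²]=45.8; 2: μ=3.24, E[X²]=12.8628; 3: μ=4.2, E[X²]=18.2033; 4: μ=2.2, E[X²]=7.04.
E[X] = 0.33·3.8 + 0.28·3.24 + 0.19·4.2 + 0.2·2.2 = 3.3992.
E[X²] = 0.33·45.8 + 0.28·12.8628 + 0.19·18.2033 + 0.2·7.04 = 23.5822.
Var(X) = E[X²] − (E[X])² = 23.5822 − 11.5546 = 12.0277.
SD(X) = √12.0277 = 3.46809.

3.468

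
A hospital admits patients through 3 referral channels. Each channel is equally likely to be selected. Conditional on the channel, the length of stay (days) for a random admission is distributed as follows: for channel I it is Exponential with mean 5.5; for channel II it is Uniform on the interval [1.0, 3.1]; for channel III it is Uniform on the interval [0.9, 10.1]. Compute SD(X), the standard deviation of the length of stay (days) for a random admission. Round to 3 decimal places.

Per component, I: μ=5.5, E[X²]=60.5; II: μ=2.05, E[X²]=4.57; III: μ=5.5, E[X²]=37.3033.
E[X] = 0.333333·5.5 + 0.333333·2.05 + 0.333333·5.5 = 4.35.
E[X²] = 0.333333·60.5 + 0.333333·4.57 + 0.333333·37.3033 = 34.1244.
Var(X) = E[X²] − (E[X])² = 34.1244 − 18.9225 = 15.2019.
SD(X) = √15.2019 = 3.89897.

3.899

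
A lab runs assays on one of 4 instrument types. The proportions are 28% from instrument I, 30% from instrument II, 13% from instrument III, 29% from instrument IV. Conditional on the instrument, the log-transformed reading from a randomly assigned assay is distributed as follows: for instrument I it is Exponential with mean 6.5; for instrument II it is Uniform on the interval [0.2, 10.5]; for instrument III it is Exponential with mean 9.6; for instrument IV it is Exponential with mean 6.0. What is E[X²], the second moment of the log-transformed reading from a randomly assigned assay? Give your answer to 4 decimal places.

79.7406

For each component E[X²] = Var + (mean)², giving I: 84.5; II: 37.4633; III: 184.32; IV: 72.
Overall E[X²] = 0.28·84.5 + 0.3·37.4633 + 0.13·184.32 + 0.29·72 = 79.7406.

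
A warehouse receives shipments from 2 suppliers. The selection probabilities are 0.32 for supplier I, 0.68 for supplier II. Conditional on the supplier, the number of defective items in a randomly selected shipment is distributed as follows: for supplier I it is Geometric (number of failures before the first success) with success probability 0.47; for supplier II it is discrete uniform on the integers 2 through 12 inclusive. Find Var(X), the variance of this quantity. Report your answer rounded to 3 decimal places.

15.072

Per component, I: μ=1.12766, E[X²]=3.67089; II: μ=7, E[X²]=59.
E[X] = 0.32·1.12766 + 0.68·7 = 5.12085.
E[X²] = 0.32·3.67089 + 0.68·59 = 41.2947.
Var(X) = E[X²] − (E[X])² = 41.2947 − 26.2231 = 15.0716.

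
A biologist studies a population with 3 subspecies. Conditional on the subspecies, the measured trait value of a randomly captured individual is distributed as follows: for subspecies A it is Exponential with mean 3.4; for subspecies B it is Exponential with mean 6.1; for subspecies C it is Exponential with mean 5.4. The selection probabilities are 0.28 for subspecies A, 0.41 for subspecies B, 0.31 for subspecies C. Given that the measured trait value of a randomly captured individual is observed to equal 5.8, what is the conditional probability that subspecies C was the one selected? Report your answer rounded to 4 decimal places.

0.3239

Likelihoods f(5.8 | ·): A: 0.0534153; B: 0.0633482; C: 0.0632618.
Posterior ∝ prior × likelihood. Numerator for C: 0.31·0.0632618 = 0.0196112.
Normalizing constant: 0.28·0.0534153 + 0.41·0.0633482 + 0.31·0.0632618 = 0.0605402.
P(C | observation) = 0.0196112 / 0.0605402 = 0.323936.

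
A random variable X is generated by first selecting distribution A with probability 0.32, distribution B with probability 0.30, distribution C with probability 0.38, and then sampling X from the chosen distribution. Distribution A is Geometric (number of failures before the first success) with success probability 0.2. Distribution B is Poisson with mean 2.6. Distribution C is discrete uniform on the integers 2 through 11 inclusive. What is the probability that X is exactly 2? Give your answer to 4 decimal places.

Conditional on each component, P(X = 2): A: 0.128; B: 0.251045; C: 0.1.
By total probability, P(X = 2) = 0.32·0.128 + 0.3·0.251045 + 0.38·0.1 = 0.154273.

0.1543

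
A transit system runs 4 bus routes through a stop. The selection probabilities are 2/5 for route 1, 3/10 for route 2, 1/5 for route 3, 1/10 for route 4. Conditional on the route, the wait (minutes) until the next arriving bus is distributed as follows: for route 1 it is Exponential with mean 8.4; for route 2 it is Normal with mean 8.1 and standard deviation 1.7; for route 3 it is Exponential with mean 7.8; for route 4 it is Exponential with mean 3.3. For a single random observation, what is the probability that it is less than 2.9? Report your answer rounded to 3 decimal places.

0.238

Conditional on each route, P(X < 2.9): 1: 0.291948; 2: 0.00111104; 3: 0.310504; 4: 0.584714.
By total probability, P(X < 2.9) = 0.4·0.291948 + 0.3·0.00111104 + 0.2·0.310504 + 0.1·0.584714 = 0.237685.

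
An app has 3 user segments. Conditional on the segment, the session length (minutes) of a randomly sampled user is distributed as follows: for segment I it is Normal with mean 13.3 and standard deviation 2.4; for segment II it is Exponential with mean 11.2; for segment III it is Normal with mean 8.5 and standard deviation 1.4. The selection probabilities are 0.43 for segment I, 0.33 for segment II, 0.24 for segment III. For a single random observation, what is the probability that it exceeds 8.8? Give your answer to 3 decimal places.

Conditional on each segment, P(X > 8.8): I: 0.969604; II: 0.455794; III: 0.415162.
By total probability, P(X > 8.8) = 0.43·0.969604 + 0.33·0.455794 + 0.24·0.415162 = 0.666981.

0.667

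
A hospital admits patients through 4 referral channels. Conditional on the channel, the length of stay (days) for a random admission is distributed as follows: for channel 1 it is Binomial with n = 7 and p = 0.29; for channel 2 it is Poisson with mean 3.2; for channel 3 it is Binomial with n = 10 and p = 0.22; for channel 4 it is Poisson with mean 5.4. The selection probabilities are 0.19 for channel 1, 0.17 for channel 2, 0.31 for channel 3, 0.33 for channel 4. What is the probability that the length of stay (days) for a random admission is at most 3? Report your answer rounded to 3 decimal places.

Conditional on each channel, P(X ≤ 3): 1: 0.886558; 2: 0.60252; 3: 0.841326; 4: 0.213291.
By total probability, P(X ≤ 3) = 0.19·0.886558 + 0.17·0.60252 + 0.31·0.841326 + 0.33·0.213291 = 0.602071.

0.602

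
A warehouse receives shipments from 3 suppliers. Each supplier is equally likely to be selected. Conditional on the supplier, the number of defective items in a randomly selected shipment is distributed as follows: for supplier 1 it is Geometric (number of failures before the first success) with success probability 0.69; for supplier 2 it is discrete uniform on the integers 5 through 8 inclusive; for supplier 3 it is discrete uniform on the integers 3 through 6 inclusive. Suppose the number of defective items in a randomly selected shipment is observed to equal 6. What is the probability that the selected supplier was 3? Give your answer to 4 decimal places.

0.4994

Likelihoods P(X=6 | ·): 1: 0.000612378; 2: 0.25; 3: 0.25.
Posterior ∝ prior × likelihood. Numerator for 3: 0.333333·0.25 = 0.0833333.
Normalizing constant: 0.333333·0.000612378 + 0.333333·0.25 + 0.333333·0.25 = 0.166871.
P(3 | observation) = 0.0833333 / 0.166871 = 0.499388.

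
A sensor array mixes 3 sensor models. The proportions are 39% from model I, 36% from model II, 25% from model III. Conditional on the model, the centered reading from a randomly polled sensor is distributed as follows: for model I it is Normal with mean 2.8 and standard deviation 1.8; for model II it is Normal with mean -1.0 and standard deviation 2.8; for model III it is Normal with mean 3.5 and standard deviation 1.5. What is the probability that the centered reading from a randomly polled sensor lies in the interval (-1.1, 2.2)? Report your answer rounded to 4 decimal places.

0.3257

Conditional on each model, P(-1.1 < X < 2.2): I: 0.354311; II: 0.387696; III: 0.19198.
By total probability, P(-1.1 < X < 2.2) = 0.39·0.354311 + 0.36·0.387696 + 0.25·0.19198 = 0.325747.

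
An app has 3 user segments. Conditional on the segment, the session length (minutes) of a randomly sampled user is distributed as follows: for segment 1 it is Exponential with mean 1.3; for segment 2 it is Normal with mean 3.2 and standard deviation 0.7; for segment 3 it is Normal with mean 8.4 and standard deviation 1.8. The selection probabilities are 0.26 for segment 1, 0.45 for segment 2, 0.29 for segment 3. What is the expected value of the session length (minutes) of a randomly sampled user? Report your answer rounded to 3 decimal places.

4.214

Component means — 1: 1.3; 2: 3.2; 3: 8.4.
E[X] = 0.26·1.3 + 0.45·3.2 + 0.29·8.4 = 4.214.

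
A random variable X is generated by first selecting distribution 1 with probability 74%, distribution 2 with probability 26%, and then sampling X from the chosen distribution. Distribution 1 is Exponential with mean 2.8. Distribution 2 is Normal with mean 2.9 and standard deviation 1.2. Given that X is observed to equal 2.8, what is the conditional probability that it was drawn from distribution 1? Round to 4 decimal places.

Likelihoods f(2.8 | ·): 1: 0.131386; 2: 0.3313.
Posterior ∝ prior × likelihood. Numerator for 1: 0.74·0.131386 = 0.0972253.
Normalizing constant: 0.74·0.131386 + 0.26·0.3313 = 0.183363.
P(1 | observation) = 0.0972253 / 0.183363 = 0.530233.

0.5302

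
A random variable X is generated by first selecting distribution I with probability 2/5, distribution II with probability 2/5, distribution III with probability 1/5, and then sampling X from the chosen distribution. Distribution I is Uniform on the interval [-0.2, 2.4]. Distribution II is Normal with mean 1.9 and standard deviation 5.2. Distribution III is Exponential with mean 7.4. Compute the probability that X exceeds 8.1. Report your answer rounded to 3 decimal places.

0.114

Conditional on each component, P(X > 8.1): I: 0; II: 0.11657; III: 0.334675.
By total probability, P(X > 8.1) = 0.4·0 + 0.4·0.11657 + 0.2·0.334675 = 0.113563.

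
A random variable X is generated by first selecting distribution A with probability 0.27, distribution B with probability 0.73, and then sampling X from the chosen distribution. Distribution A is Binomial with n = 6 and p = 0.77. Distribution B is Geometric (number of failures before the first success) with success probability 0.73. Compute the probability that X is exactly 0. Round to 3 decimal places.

Conditional on each component, P(X = 0): A: 0.000148036; B: 0.73.
By total probability, P(X = 0) = 0.27·0.000148036 + 0.73·0.73 = 0.53294.

0.533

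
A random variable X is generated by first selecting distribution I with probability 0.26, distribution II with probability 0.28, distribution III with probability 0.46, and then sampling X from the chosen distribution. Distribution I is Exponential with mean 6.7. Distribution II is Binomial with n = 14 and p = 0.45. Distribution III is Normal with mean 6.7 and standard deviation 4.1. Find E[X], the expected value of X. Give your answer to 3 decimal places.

6.588

Component means — I: 6.7; II: 6.3; III: 6.7.
E[X] = 0.26·6.7 + 0.28·6.3 + 0.46·6.7 = 6.588.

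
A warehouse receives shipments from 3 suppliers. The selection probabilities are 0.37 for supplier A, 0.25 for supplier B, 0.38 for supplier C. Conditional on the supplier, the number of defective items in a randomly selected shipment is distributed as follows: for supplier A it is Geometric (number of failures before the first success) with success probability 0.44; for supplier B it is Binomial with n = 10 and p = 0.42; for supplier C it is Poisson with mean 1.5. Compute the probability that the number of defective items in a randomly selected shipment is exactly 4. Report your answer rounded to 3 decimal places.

0.096

Conditional on each supplier, P(X = 4): A: 0.0432718; B: 0.248762; C: 0.0470665.
By total probability, P(X = 4) = 0.37·0.0432718 + 0.25·0.248762 + 0.38·0.0470665 = 0.0960864.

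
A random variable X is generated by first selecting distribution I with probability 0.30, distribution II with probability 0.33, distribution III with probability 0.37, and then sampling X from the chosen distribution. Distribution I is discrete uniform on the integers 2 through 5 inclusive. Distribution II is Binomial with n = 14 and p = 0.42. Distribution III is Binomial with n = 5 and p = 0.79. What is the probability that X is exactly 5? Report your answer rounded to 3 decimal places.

Conditional on each component, P(X = 5): I: 0.25; II: 0.19434; III: 0.307706.
By total probability, P(X = 5) = 0.3·0.25 + 0.33·0.19434 + 0.37·0.307706 = 0.252983.

0.253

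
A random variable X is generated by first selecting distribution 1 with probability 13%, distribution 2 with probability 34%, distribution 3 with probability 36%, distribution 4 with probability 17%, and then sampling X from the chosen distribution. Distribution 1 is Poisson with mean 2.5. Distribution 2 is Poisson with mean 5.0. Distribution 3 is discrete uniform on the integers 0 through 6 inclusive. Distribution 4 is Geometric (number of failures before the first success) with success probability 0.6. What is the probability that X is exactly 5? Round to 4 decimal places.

0.1208

Conditional on each component, P(X = 5): 1: 0.0668009; 2: 0.175467; 3: 0.142857; 4: 0.006144.
By total probability, P(X = 5) = 0.13·0.0668009 + 0.34·0.175467 + 0.36·0.142857 + 0.17·0.006144 = 0.120816.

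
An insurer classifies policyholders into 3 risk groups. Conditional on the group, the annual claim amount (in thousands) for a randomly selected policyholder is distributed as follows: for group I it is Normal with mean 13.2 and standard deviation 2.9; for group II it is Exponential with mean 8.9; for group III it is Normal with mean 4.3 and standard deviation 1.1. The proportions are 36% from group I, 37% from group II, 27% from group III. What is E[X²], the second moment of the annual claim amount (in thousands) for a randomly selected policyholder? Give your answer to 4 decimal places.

For each component E[X²] = Var + (mean)², giving I: 182.65; II: 158.42; III: 19.7.
Overall E[X²] = 0.36·182.65 + 0.37·158.42 + 0.27·19.7 = 129.688.

129.6884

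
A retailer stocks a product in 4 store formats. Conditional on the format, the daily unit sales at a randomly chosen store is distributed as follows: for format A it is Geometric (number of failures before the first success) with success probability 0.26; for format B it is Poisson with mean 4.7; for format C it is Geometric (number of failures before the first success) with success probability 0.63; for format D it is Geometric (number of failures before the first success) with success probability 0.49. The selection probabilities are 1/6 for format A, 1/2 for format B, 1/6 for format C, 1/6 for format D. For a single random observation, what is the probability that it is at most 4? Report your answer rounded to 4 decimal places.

0.7034

Conditional on each format, P(X ≤ 4): A: 0.778099; B: 0.494609; C: 0.993066; D: 0.965497.
By total probability, P(X ≤ 4) = 0.166667·0.778099 + 0.5·0.494609 + 0.166667·0.993066 + 0.166667·0.965497 = 0.703415.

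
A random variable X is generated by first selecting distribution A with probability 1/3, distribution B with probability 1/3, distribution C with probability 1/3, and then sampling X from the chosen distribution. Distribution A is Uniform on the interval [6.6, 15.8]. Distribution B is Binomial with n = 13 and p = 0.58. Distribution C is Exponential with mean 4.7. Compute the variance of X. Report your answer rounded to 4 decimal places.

17.8491

Per component, A: μ=11.2, E[X²]=132.493; B: μ=7.54, E[X²]=60.0184; C: μ=4.7, E[X²]=44.18.
E[X] = 0.333333·11.2 + 0.333333·7.54 + 0.333333·4.7 = 7.81333.
E[X²] = 0.333333·132.493 + 0.333333·60.0184 + 0.333333·44.18 = 78.8972.
Var(X) = E[X²] − (E[X])² = 78.8972 − 61.0482 = 17.8491.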